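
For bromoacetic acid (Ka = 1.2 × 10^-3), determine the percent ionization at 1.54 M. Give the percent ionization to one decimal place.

2.8%

BrCH2COOH ⇌ BrCH2COO- + H+; let x = [H+] at equilibrium.
x ≈ √(Ka·C₀) = √(1.2 × 10^-3 × 1.54) = 4.30 × 10^-2 M
% ionization = x/C₀ × 100% = 4.30 × 10^-2/1.54 × 100% = 2.8%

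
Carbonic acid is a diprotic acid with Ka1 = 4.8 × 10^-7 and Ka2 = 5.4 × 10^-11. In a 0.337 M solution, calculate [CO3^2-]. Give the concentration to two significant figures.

5.4 × 10^-11 M

First ionization gives [H+] ≈ [HCO3-] = 4.02 × 10^-4 M.
Second step: Ka2 = [H+][CO3^2-]/[HCO3-] ≈ [CO3^2-] (since [H+] ≈ [HCO3-]).
So [CO3^2-] ≈ Ka2.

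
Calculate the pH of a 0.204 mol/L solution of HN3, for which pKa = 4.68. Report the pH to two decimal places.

pH = 2.69

HN3 ⇌ N3- + H+
Ka = 10^(−4.68) = 2.09 × 10^-5
From the ICE table, Ka = [H+]²/(0.204 − [H+]) = 2.09 × 10^-5.
Assume [H+] ≪ 0.204: [H+] ≈ √(2.09 × 10^-5 × 0.204) = 2.06 × 10^-3 M
pH = −log[H+] = −log(2.06 × 10^-3) = 2.69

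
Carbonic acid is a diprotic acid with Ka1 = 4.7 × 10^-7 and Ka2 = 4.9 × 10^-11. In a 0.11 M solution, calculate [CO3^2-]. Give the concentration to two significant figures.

4.9 × 10^-11 M

First ionization gives [H+] ≈ [HCO3-] = 2.27 × 10^-4 M.
Second step: Ka2 = [H+][CO3^2-]/[HCO3-] ≈ [CO3^2-] (since [H+] ≈ [HCO3-]).
So [CO3^2-] ≈ Ka2.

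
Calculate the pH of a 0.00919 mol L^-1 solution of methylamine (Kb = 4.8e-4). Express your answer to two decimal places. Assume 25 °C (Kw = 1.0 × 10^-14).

pH = 11.27

CH3NH2 + H2O ⇌ CH3NH3+ + OH-
Kb = x²/(0.00919 − x) = 4.8 × 10^-4
Here C₀/Kb ≈ 19.1, so the small-x approximation fails. Use the quadratic:
x = (−Kb + √(Kb² + 4·Kb·C₀))/2 = 1.87 × 10^-3 M
pOH = −log(1.87 × 10^-3) = 2.73; pH = 14.00 − 2.73 = 11.27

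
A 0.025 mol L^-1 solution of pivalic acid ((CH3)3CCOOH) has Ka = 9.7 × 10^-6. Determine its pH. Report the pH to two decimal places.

(CH3)3CCOOH ⇌ (CH3)3CCOO- + H+
From the ICE table, Ka = x²/(0.025 − x) = 9.7 × 10^-6.
Assume x ≪ 0.025: x ≈ √(9.7 × 10^-6 × 0.025) = 4.92 × 10^-4 M
Check: 2% ionized — well under 5%, approximation valid.
pH = −log[H+] = −log(4.92 × 10^-4) = 3.31

pH = 3.31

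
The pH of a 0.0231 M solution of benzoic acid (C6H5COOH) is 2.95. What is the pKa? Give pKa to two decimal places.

[H+] = 10^(-2.95) = 1.12 × 10^-3 M
At equilibrium [HA] = 0.0231 − 1.12 × 10^-3 = 2.20 × 10^-2 M
Ka = [H+][A-]/[HA] = (1.12 × 10^-3)² / 2.20 × 10^-2 = 5.70 × 10^-5
pKa = -log(5.70 × 10^-5) = 4.24

pKa = 4.24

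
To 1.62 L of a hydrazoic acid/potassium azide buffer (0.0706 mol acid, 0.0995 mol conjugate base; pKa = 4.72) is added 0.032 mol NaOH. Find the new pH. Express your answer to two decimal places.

OH- converts HN3 to N3-: HN3 → 0.0386 mol, N3- → 0.132 mol.
pH = pKa + log(n_N3-/n_HN3) = 4.72 + log(0.132/0.0386) = 4.72 + (+0.534)

pH = 5.25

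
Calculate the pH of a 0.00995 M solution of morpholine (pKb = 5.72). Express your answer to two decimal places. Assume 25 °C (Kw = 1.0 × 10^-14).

C4H8ONH + H2O ⇌ C4H8ONH2+ + OH-
Kb = 10^(−5.72) = 1.91 × 10^-6
Kb = x²/(0.00995 − x) = 1.91 × 10^-6
Neglecting x in the denominator: x = √(1.91 × 10^-6 × 0.00995) = 1.38 × 10^-4 M
(x/C₀ = 1.4% < 5%, so the approximation holds.)
pOH = 3.86, so pH = 14.00 − pOH = 10.14

pH = 10.14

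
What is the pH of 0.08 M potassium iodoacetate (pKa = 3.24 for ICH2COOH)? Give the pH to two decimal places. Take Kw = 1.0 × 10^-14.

ICH2COO- is the conjugate base of the weak acid ICH2COOH.
Ka = 10^(−3.24) = 5.75 × 10^-4
Kb = Kw/Ka = 1.0×10^-14 / 5.75 × 10^-4 = 1.74 × 10^-11
Kb = x²/(0.08 − x) = 1.74 × 10^-11
Assume x ≪ 0.08: x ≈ √(1.74 × 10^-11 × 0.08) = 1.18 × 10^-6 M
(x/C₀ = 0.0015% < 5%, so the approximation holds.)
pOH = 5.93, so pH = 14.00 − pOH = 8.07

pH = 8.07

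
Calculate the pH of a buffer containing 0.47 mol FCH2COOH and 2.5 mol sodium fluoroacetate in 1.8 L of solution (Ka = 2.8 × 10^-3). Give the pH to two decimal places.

pH = 3.28

pKa = −log(2.8 × 10^-3) = 2.553
Using pH = pKa + log([base]/[acid]) with [base]/[acid] = 2.5/0.47:
pH = 2.553 + (+0.726) = 3.28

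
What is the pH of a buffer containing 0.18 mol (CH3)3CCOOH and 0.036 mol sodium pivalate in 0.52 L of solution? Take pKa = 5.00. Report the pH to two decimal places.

Using pH = pKa + log([base]/[acid]) with [base]/[acid] = 0.036/0.18:
pH = 5.00 + (-0.699) = 4.30

pH = 4.30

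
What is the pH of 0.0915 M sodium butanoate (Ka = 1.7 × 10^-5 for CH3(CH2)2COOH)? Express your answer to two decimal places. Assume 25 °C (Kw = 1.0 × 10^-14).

CH3(CH2)2COO- is the conjugate base of the weak acid CH3(CH2)2COOH.
Kb = Kw/Ka = 1.0×10^-14 / 1.7 × 10^-5 = 5.88 × 10^-10
Kb = x²/(0.0915 − x) = 5.88 × 10^-10
Assume x ≪ 0.0915: x ≈ √(5.88 × 10^-10 × 0.0915) = 7.33 × 10^-6 M
Check: 0.008% ionized — well under 5%, approximation valid.
pOH = −log(7.33 × 10^-6) = 5.13; pH = 14.00 − 5.13 = 8.87

pH = 8.87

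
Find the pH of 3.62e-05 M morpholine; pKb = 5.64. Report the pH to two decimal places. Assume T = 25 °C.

C4H8ONH + H2O ⇌ C4H8ONH2+ + OH-
Kb = 10^(−5.64) = 2.29 × 10^-6
Kb = [OH-]²/(3.62e-05 − [OH-]) = 2.29 × 10^-6
The 5% rule fails; solving [OH-]² + Kb·[OH-] − Kb·C₀ = 0 exactly:
[OH-] = (−Kb + √(Kb² + 4·Kb·C₀))/2 = 8.03 × 10^-6 M
pOH = 5.10, so pH = 14.00 − pOH = 8.90

pH = 8.90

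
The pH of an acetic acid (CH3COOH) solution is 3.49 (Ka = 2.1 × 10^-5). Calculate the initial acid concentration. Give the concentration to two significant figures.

[H+] = 10^(-3.49) = 3.24 × 10^-4 M = x
Ka = x²/(C₀ − x) ⇒ C₀ = x + x²/Ka
C₀ = 3.24 × 10^-4 + (3.24 × 10^-4)²/(2.1 × 10^-5) = 5.32 × 10^-3 M

C₀ = 5.3 × 10^-3 M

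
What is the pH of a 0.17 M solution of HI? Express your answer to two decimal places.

pH = 0.77

HI is a strong acid and dissociates completely, so [H+] = 0.17 M.
pH = -log(0.17) = 0.77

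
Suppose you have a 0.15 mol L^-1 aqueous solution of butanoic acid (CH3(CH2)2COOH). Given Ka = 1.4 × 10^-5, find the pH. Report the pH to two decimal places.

CH3(CH2)2COOH ⇌ CH3(CH2)2COO- + H+
From the ICE table, Ka = x²/(0.15 − x) = 1.4 × 10^-5.
Neglecting x in the denominator: x = √(1.4 × 10^-5 × 0.15) = 1.45 × 10^-3 M
(x/C₀ = 0.97% < 5%, so the approximation holds.)
pH = −log(1.45 × 10^-3) = 2.84

pH = 2.84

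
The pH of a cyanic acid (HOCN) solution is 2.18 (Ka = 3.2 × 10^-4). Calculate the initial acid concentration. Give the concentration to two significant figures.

C₀ = 1.4 × 10^-1 M

[H+] = 10^(-2.18) = 6.61 × 10^-3 M = x
Ka = x²/(C₀ − x) ⇒ C₀ = x + x²/Ka
C₀ = 6.61 × 10^-3 + (6.61 × 10^-3)²/(3.2 × 10^-4) = 1.43 × 10^-1 M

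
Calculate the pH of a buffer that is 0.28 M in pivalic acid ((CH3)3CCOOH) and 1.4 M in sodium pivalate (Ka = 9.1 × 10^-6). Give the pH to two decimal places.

pKa = −log(9.1 × 10^-6) = 5.041
Henderson–Hasselbalch: pH = pKa + log([(CH3)3CCOO-]/[(CH3)3CCOOH]) = 5.041 + log(1.4/0.28)
pH = 5.041 + (+0.699) = 5.74

pH = 5.74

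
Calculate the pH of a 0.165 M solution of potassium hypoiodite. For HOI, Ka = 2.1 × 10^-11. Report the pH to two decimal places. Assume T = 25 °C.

OI- is the conjugate base of the weak acid HOI.
Kb = Kw/Ka = 1.0×10^-14 / 2.1 × 10^-11 = 4.76 × 10^-4
Kb = [OH-]²/(0.165 − [OH-]) = 4.76 × 10^-4
[OH-] is not negligible relative to C₀; solve [OH-]² + 0.000476·[OH-] − 7.85e-05 = 0.
[OH-] = [−0.000476 + √(0.000476² + 0.000314)]/2 = 8.63 × 10^-3 M
pOH = −log(8.63 × 10^-3) = 2.06; pH = 14.00 − 2.06 = 11.94

pH = 11.94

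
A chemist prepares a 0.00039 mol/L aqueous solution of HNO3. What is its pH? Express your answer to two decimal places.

pH = 3.41

HNO3 is a strong acid and dissociates completely, so [H+] = 0.00039 M.
pH = -log(0.00039) = 3.41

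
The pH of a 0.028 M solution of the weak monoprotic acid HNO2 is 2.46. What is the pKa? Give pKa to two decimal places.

pKa = 3.31

[H+] = 10^(-2.46) = 3.47 × 10^-3 M
At equilibrium [HA] = 0.028 − 3.47 × 10^-3 = 2.45 × 10^-2 M
Ka = [H+][A-]/[HA] = (3.47 × 10^-3)² / 2.45 × 10^-2 = 4.91 × 10^-4
pKa = -log(4.91 × 10^-4) = 3.31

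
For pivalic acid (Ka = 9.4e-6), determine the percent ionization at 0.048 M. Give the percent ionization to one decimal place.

(CH3)3CCOOH ⇌ (CH3)3CCOO- + H+; let x = [H+] at equilibrium.
x ≈ √(Ka·C₀) = √(9.4 × 10^-6 × 0.048) = 6.72 × 10^-4 M
% ionization = x/C₀ × 100% = 6.72 × 10^-4/0.048 × 100% = 1.4%

1.4%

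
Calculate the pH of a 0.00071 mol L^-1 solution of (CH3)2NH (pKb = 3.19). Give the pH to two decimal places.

pH = 10.63

(CH3)2NH + H2O ⇌ (CH3)2NH2+ + OH-
Kb = 10^(−3.19) = 6.46 × 10^-4
Kb = x²/(0.00071 − x) = 6.46 × 10^-4
x is not negligible relative to C₀; solve x² + 0.000646·x − 4.59e-07 = 0.
x = [−0.000646 + √(0.000646² + 1.83e-06)]/2 = 4.27 × 10^-4 M
pOH = 3.37, so pH = 14.00 − pOH = 10.63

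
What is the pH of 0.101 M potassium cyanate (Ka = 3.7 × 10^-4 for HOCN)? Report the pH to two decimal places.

OCN- is the conjugate base of the weak acid HOCN.
Kb = Kw/Ka = 1.0×10^-14 / 3.7 × 10^-4 = 2.70 × 10^-11
Kb = [OH-]²/(0.101 − [OH-]) = 2.70 × 10^-11
Neglecting [OH-] in the denominator: [OH-] = √(2.70 × 10^-11 × 0.101) = 1.65 × 10^-6 M
pOH = 5.78, so pH = 14.00 − pOH = 8.22

pH = 8.22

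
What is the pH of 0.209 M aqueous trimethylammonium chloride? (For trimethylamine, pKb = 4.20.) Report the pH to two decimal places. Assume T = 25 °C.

pH = 5.24

(CH3)3NH+ is the conjugate acid of the weak base (CH3)3N.
Kb = 10^(−4.20) = 6.31 × 10^-5
Ka = Kw/Kb = 1.0×10^-14 / 6.31 × 10^-5 = 1.58 × 10^-10
From the ICE table, Ka = [H+]²/(0.209 − [H+]) = 1.58 × 10^-10.
Neglecting [H+] in the denominator: [H+] = √(1.58 × 10^-10 × 0.209) = 5.75 × 10^-6 M
pH = −log[H+] = −log(5.75 × 10^-6) = 5.24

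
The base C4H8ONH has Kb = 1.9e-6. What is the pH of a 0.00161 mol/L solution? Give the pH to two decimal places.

C4H8ONH + H2O ⇌ C4H8ONH2+ + OH-
From the ICE table, Kb = x²/(0.00161 − x) = 1.9 × 10^-6.
Since Kb ≪ C₀, x ≈ √(Kb·C₀) = 5.53 × 10^-5 M.
(x/C₀ = 3.4% < 5%, so the approximation holds.)
pOH = −log(5.53 × 10^-5) = 4.26; pH = 14.00 − 4.26 = 9.74

pH = 9.74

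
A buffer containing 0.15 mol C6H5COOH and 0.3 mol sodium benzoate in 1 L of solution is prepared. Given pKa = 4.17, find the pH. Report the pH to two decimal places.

pH = 4.47

pH = pKa + log([A⁻]/[HA]) = 4.17 + log(0.3/0.15)
pH = 4.17 + (+0.301) = 4.47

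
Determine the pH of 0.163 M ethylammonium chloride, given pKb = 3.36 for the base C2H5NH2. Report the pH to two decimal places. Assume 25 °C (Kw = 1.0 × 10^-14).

C2H5NH3+ is the conjugate acid of the weak base C2H5NH2.
Kb = 10^(−3.36) = 4.37 × 10^-4
Ka = Kw/Kb = 1.0×10^-14 / 4.37 × 10^-4 = 2.29 × 10^-11
Ka = x²/(0.163 − x) = 2.29 × 10^-11
Since Ka ≪ C₀, x ≈ √(Ka·C₀) = 1.93 × 10^-6 M.
Check: 0.0012% ionized — well under 5%, approximation valid.
pH = −log[H+] = −log(1.93 × 10^-6) = 5.71

pH = 5.71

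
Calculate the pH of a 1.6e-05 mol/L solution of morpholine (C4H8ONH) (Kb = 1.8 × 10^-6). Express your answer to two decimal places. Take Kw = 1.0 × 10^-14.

C4H8ONH + H2O ⇌ C4H8ONH2+ + OH-
From the ICE table, Kb = [OH-]²/(1.6e-05 − [OH-]) = 1.8 × 10^-6.
[OH-] is not negligible relative to C₀; solve [OH-]² + 1.8e-06·[OH-] − 2.88e-11 = 0.
[OH-] = (−Kb + √(Kb² + 4·Kb·C₀))/2 = 4.54 × 10^-6 M
pOH = 5.34, so pH = 14.00 − pOH = 8.66

pH = 8.66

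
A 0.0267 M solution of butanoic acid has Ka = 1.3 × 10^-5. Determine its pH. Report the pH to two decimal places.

CH3(CH2)2COOH ⇌ CH3(CH2)2COO- + H+
From the ICE table, Ka = x²/(0.0267 − x) = 1.3 × 10^-5.
Assume x ≪ 0.0267: x ≈ √(1.3 × 10^-5 × 0.0267) = 5.89 × 10^-4 M
pH = −log[H+] = −log(5.89 × 10^-4) = 3.23

pH = 3.23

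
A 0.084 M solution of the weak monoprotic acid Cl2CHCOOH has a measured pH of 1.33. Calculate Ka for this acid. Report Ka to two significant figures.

[H+] = 10^(-1.33) = 4.68 × 10^-2 M
At equilibrium [HA] = 0.084 − 4.68 × 10^-2 = 3.72 × 10^-2 M
Ka = [H+][A-]/[HA] = (4.68 × 10^-2)² / 3.72 × 10^-2 = 5.9 × 10^-2

Ka = 5.9 × 10^-2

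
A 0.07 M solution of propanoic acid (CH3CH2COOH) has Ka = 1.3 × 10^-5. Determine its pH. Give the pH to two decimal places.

pH = 3.02

CH3CH2COOH ⇌ CH3CH2COO- + H+
From the ICE table, Ka = x²/(0.07 − x) = 1.3 × 10^-5.
Assume x ≪ 0.07: x ≈ √(1.3 × 10^-5 × 0.07) = 9.54 × 10^-4 M
(x/C₀ = 1.4% < 5%, so the approximation holds.)
pH = −log[H+] = −log(9.54 × 10^-4) = 3.02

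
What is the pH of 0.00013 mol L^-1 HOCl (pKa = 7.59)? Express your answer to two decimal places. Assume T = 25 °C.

pH = 5.74

HOCl ⇌ OCl- + H+
Ka = 10^(−7.59) = 2.57 × 10^-8
From the ICE table, Ka = [H+]²/(0.00013 − [H+]) = 2.57 × 10^-8.
Since Ka ≪ C₀, [H+] ≈ √(Ka·C₀) = 1.83 × 10^-6 M.
pH = −log[H+] = −log(1.83 × 10^-6) = 5.74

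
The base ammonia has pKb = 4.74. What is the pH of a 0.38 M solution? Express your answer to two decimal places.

NH3 + H2O ⇌ NH4+ + OH-
Kb = 10^(−4.74) = 1.82 × 10^-5
Let x = [OH-] at equilibrium. Kb = x²/(0.38 − x).
Neglecting x in the denominator: x = √(1.82 × 10^-5 × 0.38) = 2.63 × 10^-3 M
pOH = −log(2.63 × 10^-3) = 2.58; pH = 14.00 − 2.58 = 11.42

pH = 11.42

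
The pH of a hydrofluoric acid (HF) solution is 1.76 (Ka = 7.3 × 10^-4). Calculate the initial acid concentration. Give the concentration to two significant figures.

C₀ = 4.3 × 10^-1 M

[H+] = 10^(-1.76) = 1.74 × 10^-2 M = x
Ka = x²/(C₀ − x) ⇒ C₀ = x + x²/Ka
C₀ = 1.74 × 10^-2 + (1.74 × 10^-2)²/(7.3 × 10^-4) = 4.32 × 10^-1 M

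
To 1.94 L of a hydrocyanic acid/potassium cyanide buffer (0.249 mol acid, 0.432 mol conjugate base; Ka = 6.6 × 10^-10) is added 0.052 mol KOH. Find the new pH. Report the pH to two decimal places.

After neutralization: n(HCN) = 0.197 mol, n(CN-) = 0.484 mol.
pKa = −log(6.6 × 10^-10) = 9.180
pH = pKa + log(n_CN-/n_HCN) = 9.180 + log(0.484/0.197) = 9.180 + (+0.390)

pH = 9.57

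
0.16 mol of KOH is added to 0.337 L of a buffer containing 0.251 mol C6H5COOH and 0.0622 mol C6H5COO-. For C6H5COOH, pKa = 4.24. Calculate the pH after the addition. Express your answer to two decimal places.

OH- converts C6H5COOH to C6H5COO-: C6H5COOH → 0.091 mol, C6H5COO- → 0.222 mol.
pH = pKa + log([A⁻]/[HA]) = 4.24 + log(0.222/0.091) = 4.24 +0.387

pH = 4.63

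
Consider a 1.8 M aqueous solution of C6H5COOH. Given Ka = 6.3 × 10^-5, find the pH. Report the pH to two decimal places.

C6H5COOH ⇌ C6H5COO- + H+
From the ICE table, Ka = [H+]²/(1.8 − [H+]) = 6.3 × 10^-5.
Assume [H+] ≪ 1.8: [H+] ≈ √(6.3 × 10^-5 × 1.8) = 1.06 × 10^-2 M
([H+]/C₀ = 0.59% < 5%, so the approximation holds.)
pH = −log[H+] = −log(1.06 × 10^-2) = 1.97

pH = 1.97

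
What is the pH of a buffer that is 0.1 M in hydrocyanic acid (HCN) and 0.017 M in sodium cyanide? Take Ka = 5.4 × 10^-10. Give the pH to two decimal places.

pH = 8.50

pKa = −log(5.4 × 10^-10) = 9.268
pH = pKa + log([A⁻]/[HA]) = 9.268 + log(0.017/0.1)
pH = 9.268 + (-0.770) = 8.50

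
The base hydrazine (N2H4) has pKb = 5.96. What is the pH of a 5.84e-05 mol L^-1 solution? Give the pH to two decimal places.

N2H4 + H2O ⇌ N2H5+ + OH-
Kb = 10^(−5.96) = 1.10 × 10^-6
Kb = x²/(5.84e-05 − x) = 1.10 × 10^-6
The 5% rule fails; solving x² + Kb·x − Kb·C₀ = 0 exactly:
x = [−1.1e-06 + √(1.1e-06² + 2.57e-10)]/2 = 7.48 × 10^-6 M
pOH = −log(7.48 × 10^-6) = 5.13; pH = 14.00 − 5.13 = 8.87

pH = 8.87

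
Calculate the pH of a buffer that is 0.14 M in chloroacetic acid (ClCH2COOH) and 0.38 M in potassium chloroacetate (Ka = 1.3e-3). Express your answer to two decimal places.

pKa = −log(1.3 × 10^-3) = 2.886
Using pH = pKa + log([base]/[acid]) with [base]/[acid] = 0.38/0.14:
pH = 2.886 + (+0.434) = 3.32

pH = 3.32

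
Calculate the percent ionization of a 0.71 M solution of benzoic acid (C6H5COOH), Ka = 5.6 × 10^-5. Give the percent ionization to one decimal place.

C6H5COOH ⇌ C6H5COO- + H+; let x = [H+] at equilibrium.
x ≈ √(Ka·C₀) = √(5.6 × 10^-5 × 0.71) = 6.31 × 10^-3 M
Fraction ionized = 6.31 × 10^-3 / 0.71 = 0.0089 → 0.9%

0.9%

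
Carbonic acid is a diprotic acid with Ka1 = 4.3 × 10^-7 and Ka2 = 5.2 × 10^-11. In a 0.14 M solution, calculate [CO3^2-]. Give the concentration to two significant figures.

First ionization gives [H+] ≈ [HCO3-] = 2.45 × 10^-4 M.
Second step: Ka2 = [H+][CO3^2-]/[HCO3-] ≈ [CO3^2-] (since [H+] ≈ [HCO3-]).
So [CO3^2-] ≈ Ka2.

5.2 × 10^-11 M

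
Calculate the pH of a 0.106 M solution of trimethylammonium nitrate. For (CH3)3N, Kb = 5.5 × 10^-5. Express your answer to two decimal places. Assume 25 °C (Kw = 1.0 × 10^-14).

pH = 5.36

(CH3)3NH+ is the conjugate acid of the weak base (CH3)3N.
Ka = Kw/Kb = 1.0×10^-14 / 5.5 × 10^-5 = 1.82 × 10^-10
Ka = x²/(0.106 − x) = 1.82 × 10^-10
Assume x ≪ 0.106: x ≈ √(1.82 × 10^-10 × 0.106) = 4.39 × 10^-6 M
pH = −log(4.39 × 10^-6) = 5.36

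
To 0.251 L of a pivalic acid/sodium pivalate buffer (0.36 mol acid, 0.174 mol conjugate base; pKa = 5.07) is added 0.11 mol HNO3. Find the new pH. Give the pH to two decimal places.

Added H+ converts (CH3)3CCOO- to (CH3)3CCOOH: (CH3)3CCOOH → 0.47 mol, (CH3)3CCOO- → 0.064 mol.
Henderson–Hasselbalch with mole ratio 0.064/0.47: pH = 5.07 + (-0.866)

pH = 4.20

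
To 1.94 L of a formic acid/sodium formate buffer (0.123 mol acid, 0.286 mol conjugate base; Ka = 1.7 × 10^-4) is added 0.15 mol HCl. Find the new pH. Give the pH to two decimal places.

After neutralization: n(HCOOH) = 0.273 mol, n(HCOO-) = 0.136 mol.
pKa = −log(1.7 × 10^-4) = 3.770
pH = pKa + log(n_HCOO-/n_HCOOH) = 3.770 + log(0.136/0.273) = 3.770 + (-0.303)

pH = 3.47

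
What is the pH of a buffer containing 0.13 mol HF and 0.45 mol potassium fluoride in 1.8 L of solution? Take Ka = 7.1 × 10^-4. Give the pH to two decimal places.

pH = 3.69

pKa = −log(7.1 × 10^-4) = 3.149
Henderson–Hasselbalch: pH = pKa + log([F-]/[HF]) = 3.149 + log(0.45/0.13)
pH = 3.149 + (+0.539) = 3.69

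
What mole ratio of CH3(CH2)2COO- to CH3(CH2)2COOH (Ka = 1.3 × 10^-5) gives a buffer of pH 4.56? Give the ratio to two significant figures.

pKa = -log(1.3 × 10^-5) = 4.886
pH = pKa + log(r) ⇒ log(r) = 4.56 − 4.886 = -0.326
r = [CH3(CH2)2COO-]/[CH3(CH2)2COOH] = 10^(-0.326) = 0.472

ratio = 0.47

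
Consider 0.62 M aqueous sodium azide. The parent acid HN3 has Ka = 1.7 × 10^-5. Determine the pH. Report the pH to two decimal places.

N3- is the conjugate base of the weak acid HN3.
Kb = Kw/Ka = 1.0×10^-14 / 1.7 × 10^-5 = 5.88 × 10^-10
Kb = [OH-]²/(0.62 − [OH-]) = 5.88 × 10^-10
Neglecting [OH-] in the denominator: [OH-] = √(5.88 × 10^-10 × 0.62) = 1.91 × 10^-5 M
([OH-]/C₀ = 0.0031% < 5%, so the approximation holds.)
pOH = 4.72, so pH = 14.00 − pOH = 9.28

pH = 9.28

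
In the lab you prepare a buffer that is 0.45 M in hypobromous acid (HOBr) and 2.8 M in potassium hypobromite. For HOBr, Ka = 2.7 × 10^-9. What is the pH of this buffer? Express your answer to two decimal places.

pKa = −log(2.7 × 10^-9) = 8.569
Henderson–Hasselbalch: pH = pKa + log([OBr-]/[HOBr]) = 8.569 + log(2.8/0.45)
pH = 8.569 + (+0.794) = 9.36

pH = 9.36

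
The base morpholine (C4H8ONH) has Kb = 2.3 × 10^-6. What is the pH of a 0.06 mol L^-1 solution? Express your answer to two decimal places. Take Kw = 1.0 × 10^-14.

pH = 10.57

C4H8ONH + H2O ⇌ C4H8ONH2+ + OH-
Kb = [OH-]²/(0.06 − [OH-]) = 2.3 × 10^-6
Assume [OH-] ≪ 0.06: [OH-] ≈ √(2.3 × 10^-6 × 0.06) = 3.71 × 10^-4 M
pOH = −log(3.71 × 10^-4) = 3.43; pH = 14.00 − 3.43 = 10.57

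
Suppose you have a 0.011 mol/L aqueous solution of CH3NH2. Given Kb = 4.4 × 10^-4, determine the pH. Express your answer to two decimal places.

pH = 11.30

CH3NH2 + H2O ⇌ CH3NH3+ + OH-
From the ICE table, Kb = [OH-]²/(0.011 − [OH-]) = 4.4 × 10^-4.
Here C₀/Kb ≈ 25, so the small-[OH-] approximation fails. Use the quadratic:
[OH-] = [−0.00044 + √(0.00044² + 1.94e-05)]/2 = 1.99 × 10^-3 M
pOH = −log(1.99 × 10^-3) = 2.70; pH = 14.00 − 2.70 = 11.30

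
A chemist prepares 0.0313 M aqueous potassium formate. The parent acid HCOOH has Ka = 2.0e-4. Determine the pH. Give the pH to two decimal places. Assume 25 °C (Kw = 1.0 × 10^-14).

pH = 8.10

HCOO- is the conjugate base of the weak acid HCOOH.
Kb = Kw/Ka = 1.0×10^-14 / 2.0 × 10^-4 = 5.00 × 10^-11
Let x = [OH-] at equilibrium. Kb = x²/(0.0313 − x).
Assume x ≪ 0.0313: x ≈ √(5.00 × 10^-11 × 0.0313) = 1.25 × 10^-6 M
(x/C₀ = 0.004% < 5%, so the approximation holds.)
pOH = 5.90, so pH = 14.00 − pOH = 8.10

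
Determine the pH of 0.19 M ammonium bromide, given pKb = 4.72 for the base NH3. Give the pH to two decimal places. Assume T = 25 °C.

NH4+ is the conjugate acid of the weak base NH3.
Kb = 10^(−4.72) = 1.91 × 10^-5
Ka = Kw/Kb = 1.0×10^-14 / 1.91 × 10^-5 = 5.24 × 10^-10
From the ICE table, Ka = [H+]²/(0.19 − [H+]) = 5.24 × 10^-10.
Neglecting [H+] in the denominator: [H+] = √(5.24 × 10^-10 × 0.19) = 9.98 × 10^-6 M
pH = −log[H+] = −log(9.98 × 10^-6) = 5.00

pH = 5.00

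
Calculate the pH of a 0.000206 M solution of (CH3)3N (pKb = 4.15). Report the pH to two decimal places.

pH = 9.96

(CH3)3N + H2O ⇌ (CH3)3NH+ + OH-
Kb = 10^(−4.15) = 7.08 × 10^-5
From the ICE table, Kb = [OH-]²/(0.000206 − [OH-]) = 7.08 × 10^-5.
The 5% rule fails; solving [OH-]² + Kb·[OH-] − Kb·C₀ = 0 exactly:
[OH-] = [−7.08e-05 + √(7.08e-05² + 5.83e-08)]/2 = 9.04 × 10^-5 M
pOH = 4.04, so pH = 14.00 − pOH = 9.96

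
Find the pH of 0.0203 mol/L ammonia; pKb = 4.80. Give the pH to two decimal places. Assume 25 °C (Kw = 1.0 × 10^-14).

pH = 10.75

NH3 + H2O ⇌ NH4+ + OH-
Kb = 10^(−4.80) = 1.58 × 10^-5
Kb = x²/(0.0203 − x) = 1.58 × 10^-5
Since Kb ≪ C₀, x ≈ √(Kb·C₀) = 5.66 × 10^-4 M.
Check: 2.8% ionized — well under 5%, approximation valid.
pOH = −log(5.66 × 10^-4) = 3.25; pH = 14.00 − 3.25 = 10.75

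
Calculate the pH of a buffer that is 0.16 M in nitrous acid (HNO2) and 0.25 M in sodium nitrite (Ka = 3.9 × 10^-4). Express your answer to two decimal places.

pH = 3.60

pKa = −log(3.9 × 10^-4) = 3.409
Using pH = pKa + log([base]/[acid]) with [base]/[acid] = 0.25/0.16:
pH = 3.409 + (+0.194) = 3.60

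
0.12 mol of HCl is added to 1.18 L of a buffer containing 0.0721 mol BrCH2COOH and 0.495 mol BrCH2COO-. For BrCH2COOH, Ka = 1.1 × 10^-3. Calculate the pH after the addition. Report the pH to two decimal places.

pH = 3.25

Added H+ converts BrCH2COO- to BrCH2COOH: BrCH2COOH → 0.192 mol, BrCH2COO- → 0.375 mol.
pKa = −log(1.1 × 10^-3) = 2.959
pH = pKa + log(n_BrCH2COO-/n_BrCH2COOH) = 2.959 + log(0.375/0.192) = 2.959 + (+0.291)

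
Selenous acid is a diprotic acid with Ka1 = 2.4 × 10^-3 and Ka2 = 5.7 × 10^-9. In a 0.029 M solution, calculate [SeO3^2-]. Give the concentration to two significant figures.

First ionization gives [H+] ≈ [HSeO3-] = 7.23 × 10^-3 M.
Second step: Ka2 = [H+][SeO3^2-]/[HSeO3-] ≈ [SeO3^2-] (since [H+] ≈ [HSeO3-]).
So [SeO3^2-] ≈ Ka2.

5.7 × 10^-9 M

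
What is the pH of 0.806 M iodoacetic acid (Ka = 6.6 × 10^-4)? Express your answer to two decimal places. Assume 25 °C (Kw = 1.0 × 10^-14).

ICH2COOH ⇌ ICH2COO- + H+
From the ICE table, Ka = x²/(0.806 − x) = 6.6 × 10^-4.
Since Ka ≪ C₀, x ≈ √(Ka·C₀) = 2.31 × 10^-2 M.
pH = −log[H+] = −log(2.31 × 10^-2) = 1.64

pH = 1.64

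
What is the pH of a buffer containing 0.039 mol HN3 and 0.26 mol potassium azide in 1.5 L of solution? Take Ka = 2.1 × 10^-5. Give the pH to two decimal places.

pH = 5.50

pKa = −log(2.1 × 10^-5) = 4.678
Henderson–Hasselbalch: pH = pKa + log([N3-]/[HN3]) = 4.678 + log(0.26/0.039)
pH = 4.678 + (+0.824) = 5.50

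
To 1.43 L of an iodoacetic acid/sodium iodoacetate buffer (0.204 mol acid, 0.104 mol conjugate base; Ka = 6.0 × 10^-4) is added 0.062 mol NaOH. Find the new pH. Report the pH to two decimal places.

OH- converts ICH2COOH to ICH2COO-: ICH2COOH → 0.142 mol, ICH2COO- → 0.166 mol.
pKa = −log(6.0 × 10^-4) = 3.222
Henderson–Hasselbalch with mole ratio 0.166/0.142: pH = 3.222 + (+0.068)

pH = 3.29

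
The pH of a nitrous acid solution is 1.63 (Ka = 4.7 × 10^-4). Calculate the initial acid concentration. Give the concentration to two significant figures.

C₀ = 1.2 M

[H+] = 10^(-1.63) = 2.34 × 10^-2 M = x
Ka = x²/(C₀ − x) ⇒ C₀ = x + x²/Ka
C₀ = 2.34 × 10^-2 + (2.34 × 10^-2)²/(4.7 × 10^-4) = 1.19 M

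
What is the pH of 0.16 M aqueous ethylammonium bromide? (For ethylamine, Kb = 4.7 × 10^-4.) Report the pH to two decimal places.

pH = 5.73

C2H5NH3+ is the conjugate acid of the weak base C2H5NH2.
Ka = Kw/Kb = 1.0×10^-14 / 4.7 × 10^-4 = 2.13 × 10^-11
From the ICE table, Ka = x²/(0.16 − x) = 2.13 × 10^-11.
Since Ka ≪ C₀, x ≈ √(Ka·C₀) = 1.85 × 10^-6 M.
pH = −log[H+] = −log(1.85 × 10^-6) = 5.73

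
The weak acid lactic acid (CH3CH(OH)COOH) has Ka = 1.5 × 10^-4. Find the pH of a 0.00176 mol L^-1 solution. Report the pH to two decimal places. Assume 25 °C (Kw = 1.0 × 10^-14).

pH = 3.35

CH3CH(OH)COOH ⇌ CH3CH(OH)COO- + H+
Ka = x²/(0.00176 − x) = 1.5 × 10^-4
The 5% rule fails; solving x² + Ka·x − Ka·C₀ = 0 exactly:
x = [−0.00015 + √(0.00015² + 1.06e-06)]/2 = 4.44 × 10^-4 M
pH = −log(4.44 × 10^-4) = 3.35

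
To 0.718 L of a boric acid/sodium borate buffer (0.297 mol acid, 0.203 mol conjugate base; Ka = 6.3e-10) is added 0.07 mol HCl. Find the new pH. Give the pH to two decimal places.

Added H+ converts B(OH)4- to B(OH)3: B(OH)3 → 0.367 mol, B(OH)4- → 0.133 mol.
pKa = −log(6.3 × 10^-10) = 9.201
pH = pKa + log(n_B(OH)4-/n_B(OH)3) = 9.201 + log(0.133/0.367) = 9.201 + (-0.441)

pH = 8.76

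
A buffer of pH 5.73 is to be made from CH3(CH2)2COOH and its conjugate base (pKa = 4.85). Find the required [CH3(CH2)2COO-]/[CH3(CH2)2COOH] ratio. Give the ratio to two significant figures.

pH = pKa + log(r) ⇒ log(r) = 5.73 − 4.85 = +0.88
r = [CH3(CH2)2COO-]/[CH3(CH2)2COOH] = 10^(+0.88) = 7.59

ratio = 7.6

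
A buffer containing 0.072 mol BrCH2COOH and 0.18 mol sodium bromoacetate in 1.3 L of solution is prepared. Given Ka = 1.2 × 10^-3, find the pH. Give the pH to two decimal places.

pH = 3.32

pKa = −log(1.2 × 10^-3) = 2.921
pH = pKa + log([A⁻]/[HA]) = 2.921 + log(0.18/0.072)
pH = 2.921 + (+0.398) = 3.32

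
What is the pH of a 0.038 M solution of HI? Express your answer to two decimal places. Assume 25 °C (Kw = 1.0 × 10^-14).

HI is a strong acid and dissociates completely, so [H+] = 0.038 M.
pH = -log(0.038) = 1.42

pH = 1.42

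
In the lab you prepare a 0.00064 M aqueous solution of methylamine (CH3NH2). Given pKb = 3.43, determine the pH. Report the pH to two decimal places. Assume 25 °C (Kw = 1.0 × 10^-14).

pH = 10.53

CH3NH2 + H2O ⇌ CH3NH3+ + OH-
Kb = 10^(−3.43) = 3.72 × 10^-4
Kb = [OH-]²/(0.00064 − [OH-]) = 3.72 × 10^-4
The 5% rule fails; solving [OH-]² + Kb·[OH-] − Kb·C₀ = 0 exactly:
[OH-] = (−Kb + √(Kb² + 4·Kb·C₀))/2 = 3.36 × 10^-4 M
pOH = −log(3.36 × 10^-4) = 3.47; pH = 14.00 − 3.47 = 10.53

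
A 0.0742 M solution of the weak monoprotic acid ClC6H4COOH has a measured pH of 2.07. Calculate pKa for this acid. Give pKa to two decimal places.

pKa = 2.96

[H+] = 10^(-2.07) = 8.51 × 10^-3 M
At equilibrium [HA] = 0.0742 − 8.51 × 10^-3 = 6.57 × 10^-2 M
Ka = [H+][A-]/[HA] = (8.51 × 10^-3)² / 6.57 × 10^-2 = 1.10 × 10^-3
pKa = -log(1.10 × 10^-3) = 2.96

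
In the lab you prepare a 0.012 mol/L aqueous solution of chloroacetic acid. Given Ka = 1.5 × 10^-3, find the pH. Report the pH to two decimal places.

ClCH2COOH ⇌ ClCH2COO- + H+
Ka = [H+]²/(0.012 − [H+]) = 1.5 × 10^-3
The 5% rule fails; solving [H+]² + Ka·[H+] − Ka·C₀ = 0 exactly:
[H+] = (−Ka + √(Ka² + 4·Ka·C₀))/2 = 3.56 × 10^-3 M
pH = −log(3.56 × 10^-3) = 2.45

pH = 2.45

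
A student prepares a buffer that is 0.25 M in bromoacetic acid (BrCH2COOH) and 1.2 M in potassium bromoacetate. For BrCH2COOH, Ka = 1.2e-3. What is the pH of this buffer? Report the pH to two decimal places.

pKa = −log(1.2 × 10^-3) = 2.921
Using pH = pKa + log([base]/[acid]) with [base]/[acid] = 1.2/0.25:
pH = 2.921 + (+0.681) = 3.60

pH = 3.60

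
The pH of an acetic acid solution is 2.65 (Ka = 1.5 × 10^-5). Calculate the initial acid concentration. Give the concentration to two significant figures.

C₀ = 3.4 × 10^-1 M

[H+] = 10^(-2.65) = 2.24 × 10^-3 M = x
Ka = x²/(C₀ − x) ⇒ C₀ = x + x²/Ka
C₀ = 2.24 × 10^-3 + (2.24 × 10^-3)²/(1.5 × 10^-5) = 3.37 × 10^-1 M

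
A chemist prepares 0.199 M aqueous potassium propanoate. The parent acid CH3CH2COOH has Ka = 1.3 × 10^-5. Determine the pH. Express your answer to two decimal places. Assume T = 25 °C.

pH = 9.09

CH3CH2COO- is the conjugate base of the weak acid CH3CH2COOH.
Kb = Kw/Ka = 1.0×10^-14 / 1.3 × 10^-5 = 7.69 × 10^-10
Kb = [OH-]²/(0.199 − [OH-]) = 7.69 × 10^-10
Assume [OH-] ≪ 0.199: [OH-] ≈ √(7.69 × 10^-10 × 0.199) = 1.24 × 10^-5 M
([OH-]/C₀ = 0.0062% < 5%, so the approximation holds.)
pOH = −log(1.24 × 10^-5) = 4.91; pH = 14.00 − 4.91 = 9.09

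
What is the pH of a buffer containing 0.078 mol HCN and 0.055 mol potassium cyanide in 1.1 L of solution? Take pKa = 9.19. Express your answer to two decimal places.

pH = pKa + log([A⁻]/[HA]) = 9.19 + log(0.055/0.078)
pH = 9.19 + (-0.152) = 9.04

pH = 9.04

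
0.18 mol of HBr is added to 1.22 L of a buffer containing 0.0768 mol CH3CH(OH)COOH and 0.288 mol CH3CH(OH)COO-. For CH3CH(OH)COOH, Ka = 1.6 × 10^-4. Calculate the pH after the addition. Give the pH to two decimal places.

pH = 3.42

Added H+ converts CH3CH(OH)COO- to CH3CH(OH)COOH: CH3CH(OH)COOH → 0.257 mol, CH3CH(OH)COO- → 0.108 mol.
pKa = −log(1.6 × 10^-4) = 3.796
pH = pKa + log([A⁻]/[HA]) = 3.796 + log(0.108/0.257) = 3.796 -0.377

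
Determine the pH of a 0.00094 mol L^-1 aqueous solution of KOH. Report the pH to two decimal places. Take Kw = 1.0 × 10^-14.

KOH is a strong base; [OH-] = 0.00094 M.
pOH = -log(0.00094) = 3.03
pH = 14.00 - 3.03 = 10.97

pH = 10.97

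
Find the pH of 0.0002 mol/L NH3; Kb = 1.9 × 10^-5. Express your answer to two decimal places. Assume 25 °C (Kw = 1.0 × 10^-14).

pH = 9.72

NH3 + H2O ⇌ NH4+ + OH-
Kb = x²/(0.0002 − x) = 1.9 × 10^-5
The 5% rule fails; solving x² + Kb·x − Kb·C₀ = 0 exactly:
x = (−Kb + √(Kb² + 4·Kb·C₀))/2 = 5.29 × 10^-5 M
pOH = 4.28, so pH = 14.00 − pOH = 9.72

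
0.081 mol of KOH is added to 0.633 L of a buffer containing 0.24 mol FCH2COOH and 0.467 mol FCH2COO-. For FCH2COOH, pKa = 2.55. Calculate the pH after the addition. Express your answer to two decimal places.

After neutralization: n(FCH2COOH) = 0.159 mol, n(FCH2COO-) = 0.548 mol.
pH = pKa + log([A⁻]/[HA]) = 2.55 + log(0.548/0.159) = 2.55 +0.537

pH = 3.09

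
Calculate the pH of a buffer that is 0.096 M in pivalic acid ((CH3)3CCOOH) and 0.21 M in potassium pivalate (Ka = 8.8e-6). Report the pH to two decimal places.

pH = 5.40

pKa = −log(8.8 × 10^-6) = 5.056
pH = pKa + log([A⁻]/[HA]) = 5.056 + log(0.21/0.096)
pH = 5.056 + (+0.340) = 5.40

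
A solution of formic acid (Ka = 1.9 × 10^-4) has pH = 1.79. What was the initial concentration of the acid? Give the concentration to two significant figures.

C₀ = 1.4 M

[H+] = 10^(-1.79) = 1.62 × 10^-2 M = x
Ka = x²/(C₀ − x) ⇒ C₀ = x + x²/Ka
C₀ = 1.62 × 10^-2 + (1.62 × 10^-2)²/(1.9 × 10^-4) = 1.40 M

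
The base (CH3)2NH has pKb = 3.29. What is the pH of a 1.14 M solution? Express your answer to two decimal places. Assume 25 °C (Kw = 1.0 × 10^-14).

(CH3)2NH + H2O ⇌ (CH3)2NH2+ + OH-
Kb = 10^(−3.29) = 5.13 × 10^-4
From the ICE table, Kb = [OH-]²/(1.14 − [OH-]) = 5.13 × 10^-4.
Assume [OH-] ≪ 1.14: [OH-] ≈ √(5.13 × 10^-4 × 1.14) = 2.42 × 10^-2 M
Check: 2.1% ionized — well under 5%, approximation valid.
pOH = −log(2.42 × 10^-2) = 1.62; pH = 14.00 − 1.62 = 12.38

pH = 12.38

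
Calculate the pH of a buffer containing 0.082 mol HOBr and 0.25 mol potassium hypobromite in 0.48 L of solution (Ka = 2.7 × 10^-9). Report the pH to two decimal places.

pKa = −log(2.7 × 10^-9) = 8.569
Henderson–Hasselbalch: pH = pKa + log([OBr-]/[HOBr]) = 8.569 + log(0.25/0.082)
pH = 8.569 + (+0.484) = 9.05

pH = 9.05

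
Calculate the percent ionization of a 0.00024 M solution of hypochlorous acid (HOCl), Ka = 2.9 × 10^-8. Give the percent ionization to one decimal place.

1.1%

HOCl ⇌ OCl- + H+; let x = [H+] at equilibrium.
x ≈ √(Ka·C₀) = √(2.9 × 10^-8 × 0.00024) = 2.64 × 10^-6 M
% ionization = x/C₀ × 100% = 2.64 × 10^-6/0.00024 × 100% = 1.1%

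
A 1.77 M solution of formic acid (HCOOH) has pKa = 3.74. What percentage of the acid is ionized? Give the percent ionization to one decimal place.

1.0%

HCOOH ⇌ HCOO- + H+; let x = [H+] at equilibrium.
Ka = 10^(−3.74) = 1.82 × 10^-4
x ≈ √(Ka·C₀) = √(1.82 × 10^-4 × 1.77) = 1.79 × 10^-2 M
Fraction ionized = 1.79 × 10^-2 / 1.77 = 0.0101 → 1.0%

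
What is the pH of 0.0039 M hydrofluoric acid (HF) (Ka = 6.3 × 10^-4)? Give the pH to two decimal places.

HF ⇌ F- + H+
From the ICE table, Ka = [H+]²/(0.0039 − [H+]) = 6.3 × 10^-4.
Here C₀/Ka ≈ 6.19, so the small-[H+] approximation fails. Use the quadratic:
[H+] = [−0.00063 + √(0.00063² + 9.83e-06)]/2 = 1.28 × 10^-3 M
pH = −log[H+] = −log(1.28 × 10^-3) = 2.89

pH = 2.89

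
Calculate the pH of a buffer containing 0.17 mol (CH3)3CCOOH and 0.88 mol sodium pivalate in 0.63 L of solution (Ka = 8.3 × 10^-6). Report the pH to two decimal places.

pH = 5.79

pKa = −log(8.3 × 10^-6) = 5.081
Henderson–Hasselbalch: pH = pKa + log([(CH3)3CCOO-]/[(CH3)3CCOOH]) = 5.081 + log(0.88/0.17)
pH = 5.081 + (+0.714) = 5.79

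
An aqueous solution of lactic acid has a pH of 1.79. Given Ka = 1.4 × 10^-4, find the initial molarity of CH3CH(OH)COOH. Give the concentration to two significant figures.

C₀ = 1.9 M

[H+] = 10^(-1.79) = 1.62 × 10^-2 M = x
Ka = x²/(C₀ − x) ⇒ C₀ = x + x²/Ka
C₀ = 1.62 × 10^-2 + (1.62 × 10^-2)²/(1.4 × 10^-4) = 1.89 M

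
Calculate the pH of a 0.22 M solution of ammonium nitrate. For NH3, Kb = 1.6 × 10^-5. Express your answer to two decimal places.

pH = 4.93

NH4+ is the conjugate acid of the weak base NH3.
Ka = Kw/Kb = 1.0×10^-14 / 1.6 × 10^-5 = 6.25 × 10^-10
Ka = [H+]²/(0.22 − [H+]) = 6.25 × 10^-10
Since Ka ≪ C₀, [H+] ≈ √(Ka·C₀) = 1.17 × 10^-5 M.
Check: 0.0053% ionized — well under 5%, approximation valid.
pH = −log(1.17 × 10^-5) = 4.93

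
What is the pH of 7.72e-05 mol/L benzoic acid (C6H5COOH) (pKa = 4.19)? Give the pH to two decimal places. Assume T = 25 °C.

C6H5COOH ⇌ C6H5COO- + H+
Ka = 10^(−4.19) = 6.46 × 10^-5
Let x = [H+] at equilibrium. Ka = x²/(7.72e-05 − x).
x is not negligible relative to C₀; solve x² + 6.46e-05·x − 4.99e-09 = 0.
x = (−Ka + √(Ka² + 4·Ka·C₀))/2 = 4.54 × 10^-5 M
pH = −log(4.54 × 10^-5) = 4.34

pH = 4.34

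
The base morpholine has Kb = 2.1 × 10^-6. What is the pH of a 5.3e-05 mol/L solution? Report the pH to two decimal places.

pH = 8.98

C4H8ONH + H2O ⇌ C4H8ONH2+ + OH-
From the ICE table, Kb = [OH-]²/(5.3e-05 − [OH-]) = 2.1 × 10^-6.
The 5% rule fails; solving [OH-]² + Kb·[OH-] − Kb·C₀ = 0 exactly:
[OH-] = [−2.1e-06 + √(2.1e-06² + 4.45e-10)]/2 = 9.55 × 10^-6 M
pOH = 5.02, so pH = 14.00 − pOH = 8.98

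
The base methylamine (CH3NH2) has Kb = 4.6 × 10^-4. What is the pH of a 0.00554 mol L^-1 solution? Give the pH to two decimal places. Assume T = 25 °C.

CH3NH2 + H2O ⇌ CH3NH3+ + OH-
From the ICE table, Kb = [OH-]²/(0.00554 − [OH-]) = 4.6 × 10^-4.
[OH-] is not negligible relative to C₀; solve [OH-]² + 0.00046·[OH-] − 2.55e-06 = 0.
[OH-] = [−0.00046 + √(0.00046² + 1.02e-05)]/2 = 1.38 × 10^-3 M
pOH = 2.86, so pH = 14.00 − pOH = 11.14

pH = 11.14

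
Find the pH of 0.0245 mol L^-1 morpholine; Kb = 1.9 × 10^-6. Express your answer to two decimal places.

pH = 10.33

C4H8ONH + H2O ⇌ C4H8ONH2+ + OH-
Kb = [OH-]²/(0.0245 − [OH-]) = 1.9 × 10^-6
Neglecting [OH-] in the denominator: [OH-] = √(1.9 × 10^-6 × 0.0245) = 2.16 × 10^-4 M
([OH-]/C₀ = 0.88% < 5%, so the approximation holds.)
pOH = −log(2.16 × 10^-4) = 3.67; pH = 14.00 − 3.67 = 10.33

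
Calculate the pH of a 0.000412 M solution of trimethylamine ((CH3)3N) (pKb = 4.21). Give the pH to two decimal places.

(CH3)3N + H2O ⇌ (CH3)3NH+ + OH-
Kb = 10^(−4.21) = 6.17 × 10^-5
Kb = [OH-]²/(0.000412 − [OH-]) = 6.17 × 10^-5
The 5% rule fails; solving [OH-]² + Kb·[OH-] − Kb·C₀ = 0 exactly:
[OH-] = [−6.17e-05 + √(6.17e-05² + 1.02e-07)]/2 = 1.32 × 10^-4 M
pOH = −log(1.32 × 10^-4) = 3.88; pH = 14.00 − 3.88 = 10.12

pH = 10.12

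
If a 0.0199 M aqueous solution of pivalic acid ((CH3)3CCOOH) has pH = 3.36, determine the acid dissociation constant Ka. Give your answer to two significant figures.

Ka = 9.8 × 10^-6

[H+] = 10^(-3.36) = 4.37 × 10^-4 M
At equilibrium [HA] = 0.0199 − 4.37 × 10^-4 = 1.95 × 10^-2 M
Ka = [H+][A-]/[HA] = (4.37 × 10^-4)² / 1.95 × 10^-2 = 9.8 × 10^-6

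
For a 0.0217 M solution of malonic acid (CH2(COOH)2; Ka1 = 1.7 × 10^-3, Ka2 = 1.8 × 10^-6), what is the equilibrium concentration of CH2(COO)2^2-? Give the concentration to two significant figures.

1.8 × 10^-6 M

First ionization gives [H+] ≈ [CH2(COOH)COO-] = 5.28 × 10^-3 M.
Second step: Ka2 = [H+][CH2(COO)2^2-]/[CH2(COOH)COO-] ≈ [CH2(COO)2^2-] (since [H+] ≈ [CH2(COOH)COO-]).
So [CH2(COO)2^2-] ≈ Ka2.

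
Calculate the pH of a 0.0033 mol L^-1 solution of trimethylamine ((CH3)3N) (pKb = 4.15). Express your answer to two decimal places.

pH = 10.65

(CH3)3N + H2O ⇌ (CH3)3NH+ + OH-
Kb = 10^(−4.15) = 7.08 × 10^-5
Let x = [OH-] at equilibrium. Kb = x²/(0.0033 − x).
x is not negligible relative to C₀; solve x² + 7.08e-05·x − 2.34e-07 = 0.
x = (−Kb + √(Kb² + 4·Kb·C₀))/2 = 4.49 × 10^-4 M
pOH = 3.35, so pH = 14.00 − pOH = 10.65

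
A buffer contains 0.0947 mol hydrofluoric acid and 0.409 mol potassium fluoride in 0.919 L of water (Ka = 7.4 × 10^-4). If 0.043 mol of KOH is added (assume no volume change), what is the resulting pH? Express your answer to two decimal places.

After neutralization: n(HF) = 0.0517 mol, n(F-) = 0.452 mol.
pKa = −log(7.4 × 10^-4) = 3.131
Henderson–Hasselbalch with mole ratio 0.452/0.0517: pH = 3.131 + (+0.942)

pH = 4.07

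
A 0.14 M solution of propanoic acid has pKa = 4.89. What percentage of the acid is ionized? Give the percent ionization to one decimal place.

CH3CH2COOH ⇌ CH3CH2COO- + H+; let x = [H+] at equilibrium.
Ka = 10^(−4.89) = 1.29 × 10^-5
x ≈ √(Ka·C₀) = √(1.29 × 10^-5 × 0.14) = 1.34 × 10^-3 M
Fraction ionized = 1.34 × 10^-3 / 0.14 = 0.0096 → 1.0%

1.0%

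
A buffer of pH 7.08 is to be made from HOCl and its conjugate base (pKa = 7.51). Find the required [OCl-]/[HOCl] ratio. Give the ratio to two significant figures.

pH = pKa + log(r) ⇒ log(r) = 7.08 − 7.51 = -0.43
r = [OCl-]/[HOCl] = 10^(-0.43) = 0.372

ratio = 0.37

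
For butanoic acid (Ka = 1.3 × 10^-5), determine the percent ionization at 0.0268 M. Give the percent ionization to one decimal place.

CH3(CH2)2COOH ⇌ CH3(CH2)2COO- + H+; let x = [H+] at equilibrium.
x ≈ √(Ka·C₀) = √(1.3 × 10^-5 × 0.0268) = 5.90 × 10^-4 M
Fraction ionized = 5.90 × 10^-4 / 0.0268 = 0.0220 → 2.2%

2.2%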